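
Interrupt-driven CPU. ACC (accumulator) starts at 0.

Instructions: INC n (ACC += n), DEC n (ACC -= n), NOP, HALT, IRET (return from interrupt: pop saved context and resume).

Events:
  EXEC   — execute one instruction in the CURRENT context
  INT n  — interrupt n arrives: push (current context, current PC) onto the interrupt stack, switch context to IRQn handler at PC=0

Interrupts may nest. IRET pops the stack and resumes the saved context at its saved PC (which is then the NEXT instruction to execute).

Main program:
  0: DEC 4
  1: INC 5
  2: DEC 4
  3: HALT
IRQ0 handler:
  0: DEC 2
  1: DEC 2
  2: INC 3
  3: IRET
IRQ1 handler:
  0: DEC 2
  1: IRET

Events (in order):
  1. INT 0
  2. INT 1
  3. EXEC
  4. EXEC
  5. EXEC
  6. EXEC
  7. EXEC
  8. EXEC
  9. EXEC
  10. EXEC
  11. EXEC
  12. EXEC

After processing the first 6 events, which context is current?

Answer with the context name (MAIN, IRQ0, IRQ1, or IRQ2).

Answer: IRQ0

Derivation:
Event 1 (INT 0): INT 0 arrives: push (MAIN, PC=0), enter IRQ0 at PC=0 (depth now 1)
Event 2 (INT 1): INT 1 arrives: push (IRQ0, PC=0), enter IRQ1 at PC=0 (depth now 2)
Event 3 (EXEC): [IRQ1] PC=0: DEC 2 -> ACC=-2
Event 4 (EXEC): [IRQ1] PC=1: IRET -> resume IRQ0 at PC=0 (depth now 1)
Event 5 (EXEC): [IRQ0] PC=0: DEC 2 -> ACC=-4
Event 6 (EXEC): [IRQ0] PC=1: DEC 2 -> ACC=-6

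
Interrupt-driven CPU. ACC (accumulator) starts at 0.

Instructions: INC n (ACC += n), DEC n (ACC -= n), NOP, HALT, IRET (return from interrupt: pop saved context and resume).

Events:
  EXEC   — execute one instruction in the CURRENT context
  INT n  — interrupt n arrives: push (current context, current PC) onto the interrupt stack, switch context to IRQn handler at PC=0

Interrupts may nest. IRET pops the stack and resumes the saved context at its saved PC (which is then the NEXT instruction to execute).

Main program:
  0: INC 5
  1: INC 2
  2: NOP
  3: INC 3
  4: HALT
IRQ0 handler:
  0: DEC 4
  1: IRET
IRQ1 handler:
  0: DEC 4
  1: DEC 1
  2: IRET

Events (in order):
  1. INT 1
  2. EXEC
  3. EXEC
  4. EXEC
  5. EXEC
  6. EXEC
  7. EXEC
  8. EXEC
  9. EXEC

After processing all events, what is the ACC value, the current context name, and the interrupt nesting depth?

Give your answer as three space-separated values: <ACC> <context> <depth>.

Event 1 (INT 1): INT 1 arrives: push (MAIN, PC=0), enter IRQ1 at PC=0 (depth now 1)
Event 2 (EXEC): [IRQ1] PC=0: DEC 4 -> ACC=-4
Event 3 (EXEC): [IRQ1] PC=1: DEC 1 -> ACC=-5
Event 4 (EXEC): [IRQ1] PC=2: IRET -> resume MAIN at PC=0 (depth now 0)
Event 5 (EXEC): [MAIN] PC=0: INC 5 -> ACC=0
Event 6 (EXEC): [MAIN] PC=1: INC 2 -> ACC=2
Event 7 (EXEC): [MAIN] PC=2: NOP
Event 8 (EXEC): [MAIN] PC=3: INC 3 -> ACC=5
Event 9 (EXEC): [MAIN] PC=4: HALT

Answer: 5 MAIN 0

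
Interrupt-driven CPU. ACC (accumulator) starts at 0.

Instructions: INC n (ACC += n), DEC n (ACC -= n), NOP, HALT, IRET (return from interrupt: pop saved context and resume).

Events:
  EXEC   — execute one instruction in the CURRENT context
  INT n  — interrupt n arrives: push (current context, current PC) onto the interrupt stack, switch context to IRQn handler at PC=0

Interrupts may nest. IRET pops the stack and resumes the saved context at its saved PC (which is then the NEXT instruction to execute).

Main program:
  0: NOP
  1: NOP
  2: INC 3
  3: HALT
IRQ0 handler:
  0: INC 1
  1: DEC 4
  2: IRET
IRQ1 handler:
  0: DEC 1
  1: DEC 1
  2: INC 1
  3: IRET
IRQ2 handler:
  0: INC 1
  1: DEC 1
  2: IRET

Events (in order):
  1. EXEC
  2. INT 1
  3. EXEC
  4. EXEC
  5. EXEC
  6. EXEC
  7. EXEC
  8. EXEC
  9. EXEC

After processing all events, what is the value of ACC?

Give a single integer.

Event 1 (EXEC): [MAIN] PC=0: NOP
Event 2 (INT 1): INT 1 arrives: push (MAIN, PC=1), enter IRQ1 at PC=0 (depth now 1)
Event 3 (EXEC): [IRQ1] PC=0: DEC 1 -> ACC=-1
Event 4 (EXEC): [IRQ1] PC=1: DEC 1 -> ACC=-2
Event 5 (EXEC): [IRQ1] PC=2: INC 1 -> ACC=-1
Event 6 (EXEC): [IRQ1] PC=3: IRET -> resume MAIN at PC=1 (depth now 0)
Event 7 (EXEC): [MAIN] PC=1: NOP
Event 8 (EXEC): [MAIN] PC=2: INC 3 -> ACC=2
Event 9 (EXEC): [MAIN] PC=3: HALT

Answer: 2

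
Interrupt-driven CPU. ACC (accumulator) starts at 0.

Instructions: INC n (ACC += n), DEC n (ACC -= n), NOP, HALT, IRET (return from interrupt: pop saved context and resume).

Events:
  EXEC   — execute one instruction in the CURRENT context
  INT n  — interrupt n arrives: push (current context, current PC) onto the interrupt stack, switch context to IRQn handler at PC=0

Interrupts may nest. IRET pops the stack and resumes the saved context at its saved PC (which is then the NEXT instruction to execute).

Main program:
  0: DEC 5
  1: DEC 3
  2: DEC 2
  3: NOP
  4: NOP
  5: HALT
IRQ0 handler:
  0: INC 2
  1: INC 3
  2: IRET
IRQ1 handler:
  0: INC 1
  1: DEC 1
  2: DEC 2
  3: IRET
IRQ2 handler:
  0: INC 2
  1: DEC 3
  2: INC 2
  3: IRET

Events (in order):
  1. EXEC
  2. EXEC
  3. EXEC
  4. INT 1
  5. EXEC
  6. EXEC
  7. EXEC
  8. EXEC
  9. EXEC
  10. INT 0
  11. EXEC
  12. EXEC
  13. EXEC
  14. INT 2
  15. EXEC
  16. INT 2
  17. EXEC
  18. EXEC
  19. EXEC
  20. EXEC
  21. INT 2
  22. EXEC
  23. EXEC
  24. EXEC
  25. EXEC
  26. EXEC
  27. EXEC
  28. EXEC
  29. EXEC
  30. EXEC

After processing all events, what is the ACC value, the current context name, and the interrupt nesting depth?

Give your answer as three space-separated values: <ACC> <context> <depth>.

Event 1 (EXEC): [MAIN] PC=0: DEC 5 -> ACC=-5
Event 2 (EXEC): [MAIN] PC=1: DEC 3 -> ACC=-8
Event 3 (EXEC): [MAIN] PC=2: DEC 2 -> ACC=-10
Event 4 (INT 1): INT 1 arrives: push (MAIN, PC=3), enter IRQ1 at PC=0 (depth now 1)
Event 5 (EXEC): [IRQ1] PC=0: INC 1 -> ACC=-9
Event 6 (EXEC): [IRQ1] PC=1: DEC 1 -> ACC=-10
Event 7 (EXEC): [IRQ1] PC=2: DEC 2 -> ACC=-12
Event 8 (EXEC): [IRQ1] PC=3: IRET -> resume MAIN at PC=3 (depth now 0)
Event 9 (EXEC): [MAIN] PC=3: NOP
Event 10 (INT 0): INT 0 arrives: push (MAIN, PC=4), enter IRQ0 at PC=0 (depth now 1)
Event 11 (EXEC): [IRQ0] PC=0: INC 2 -> ACC=-10
Event 12 (EXEC): [IRQ0] PC=1: INC 3 -> ACC=-7
Event 13 (EXEC): [IRQ0] PC=2: IRET -> resume MAIN at PC=4 (depth now 0)
Event 14 (INT 2): INT 2 arrives: push (MAIN, PC=4), enter IRQ2 at PC=0 (depth now 1)
Event 15 (EXEC): [IRQ2] PC=0: INC 2 -> ACC=-5
Event 16 (INT 2): INT 2 arrives: push (IRQ2, PC=1), enter IRQ2 at PC=0 (depth now 2)
Event 17 (EXEC): [IRQ2] PC=0: INC 2 -> ACC=-3
Event 18 (EXEC): [IRQ2] PC=1: DEC 3 -> ACC=-6
Event 19 (EXEC): [IRQ2] PC=2: INC 2 -> ACC=-4
Event 20 (EXEC): [IRQ2] PC=3: IRET -> resume IRQ2 at PC=1 (depth now 1)
Event 21 (INT 2): INT 2 arrives: push (IRQ2, PC=1), enter IRQ2 at PC=0 (depth now 2)
Event 22 (EXEC): [IRQ2] PC=0: INC 2 -> ACC=-2
Event 23 (EXEC): [IRQ2] PC=1: DEC 3 -> ACC=-5
Event 24 (EXEC): [IRQ2] PC=2: INC 2 -> ACC=-3
Event 25 (EXEC): [IRQ2] PC=3: IRET -> resume IRQ2 at PC=1 (depth now 1)
Event 26 (EXEC): [IRQ2] PC=1: DEC 3 -> ACC=-6
Event 27 (EXEC): [IRQ2] PC=2: INC 2 -> ACC=-4
Event 28 (EXEC): [IRQ2] PC=3: IRET -> resume MAIN at PC=4 (depth now 0)
Event 29 (EXEC): [MAIN] PC=4: NOP
Event 30 (EXEC): [MAIN] PC=5: HALT

Answer: -4 MAIN 0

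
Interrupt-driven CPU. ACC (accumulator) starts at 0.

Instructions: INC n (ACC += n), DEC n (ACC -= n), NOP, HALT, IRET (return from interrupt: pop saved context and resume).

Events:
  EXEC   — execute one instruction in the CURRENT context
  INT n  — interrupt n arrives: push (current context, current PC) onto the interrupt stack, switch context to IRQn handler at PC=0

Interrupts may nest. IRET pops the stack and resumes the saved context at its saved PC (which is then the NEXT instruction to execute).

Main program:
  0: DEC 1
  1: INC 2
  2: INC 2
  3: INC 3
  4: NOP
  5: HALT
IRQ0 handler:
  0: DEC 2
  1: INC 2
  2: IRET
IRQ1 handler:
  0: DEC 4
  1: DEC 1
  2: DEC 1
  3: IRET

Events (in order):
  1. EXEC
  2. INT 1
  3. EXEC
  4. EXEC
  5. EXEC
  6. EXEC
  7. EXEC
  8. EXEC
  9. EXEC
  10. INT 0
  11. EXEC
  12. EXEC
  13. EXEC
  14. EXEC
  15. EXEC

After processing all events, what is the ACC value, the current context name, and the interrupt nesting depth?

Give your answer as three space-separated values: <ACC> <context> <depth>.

Event 1 (EXEC): [MAIN] PC=0: DEC 1 -> ACC=-1
Event 2 (INT 1): INT 1 arrives: push (MAIN, PC=1), enter IRQ1 at PC=0 (depth now 1)
Event 3 (EXEC): [IRQ1] PC=0: DEC 4 -> ACC=-5
Event 4 (EXEC): [IRQ1] PC=1: DEC 1 -> ACC=-6
Event 5 (EXEC): [IRQ1] PC=2: DEC 1 -> ACC=-7
Event 6 (EXEC): [IRQ1] PC=3: IRET -> resume MAIN at PC=1 (depth now 0)
Event 7 (EXEC): [MAIN] PC=1: INC 2 -> ACC=-5
Event 8 (EXEC): [MAIN] PC=2: INC 2 -> ACC=-3
Event 9 (EXEC): [MAIN] PC=3: INC 3 -> ACC=0
Event 10 (INT 0): INT 0 arrives: push (MAIN, PC=4), enter IRQ0 at PC=0 (depth now 1)
Event 11 (EXEC): [IRQ0] PC=0: DEC 2 -> ACC=-2
Event 12 (EXEC): [IRQ0] PC=1: INC 2 -> ACC=0
Event 13 (EXEC): [IRQ0] PC=2: IRET -> resume MAIN at PC=4 (depth now 0)
Event 14 (EXEC): [MAIN] PC=4: NOP
Event 15 (EXEC): [MAIN] PC=5: HALT

Answer: 0 MAIN 0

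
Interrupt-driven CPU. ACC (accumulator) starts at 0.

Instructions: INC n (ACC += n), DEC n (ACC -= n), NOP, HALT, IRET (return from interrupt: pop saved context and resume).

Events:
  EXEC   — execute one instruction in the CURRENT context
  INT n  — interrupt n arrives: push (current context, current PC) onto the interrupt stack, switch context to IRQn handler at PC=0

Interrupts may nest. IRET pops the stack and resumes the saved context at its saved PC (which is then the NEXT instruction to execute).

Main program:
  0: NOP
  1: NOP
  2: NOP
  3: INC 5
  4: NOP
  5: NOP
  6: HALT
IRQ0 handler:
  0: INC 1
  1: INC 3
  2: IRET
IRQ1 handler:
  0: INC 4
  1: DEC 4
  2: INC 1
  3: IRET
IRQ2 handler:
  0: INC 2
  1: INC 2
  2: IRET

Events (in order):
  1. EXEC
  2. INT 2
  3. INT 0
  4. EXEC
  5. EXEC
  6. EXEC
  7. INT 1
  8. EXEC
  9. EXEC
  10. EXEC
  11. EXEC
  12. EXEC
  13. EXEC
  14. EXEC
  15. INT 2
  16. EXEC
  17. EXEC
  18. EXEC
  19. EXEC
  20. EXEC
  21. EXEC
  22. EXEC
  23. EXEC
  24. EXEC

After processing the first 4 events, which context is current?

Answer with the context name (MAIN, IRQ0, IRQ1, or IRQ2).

Answer: IRQ0

Derivation:
Event 1 (EXEC): [MAIN] PC=0: NOP
Event 2 (INT 2): INT 2 arrives: push (MAIN, PC=1), enter IRQ2 at PC=0 (depth now 1)
Event 3 (INT 0): INT 0 arrives: push (IRQ2, PC=0), enter IRQ0 at PC=0 (depth now 2)
Event 4 (EXEC): [IRQ0] PC=0: INC 1 -> ACC=1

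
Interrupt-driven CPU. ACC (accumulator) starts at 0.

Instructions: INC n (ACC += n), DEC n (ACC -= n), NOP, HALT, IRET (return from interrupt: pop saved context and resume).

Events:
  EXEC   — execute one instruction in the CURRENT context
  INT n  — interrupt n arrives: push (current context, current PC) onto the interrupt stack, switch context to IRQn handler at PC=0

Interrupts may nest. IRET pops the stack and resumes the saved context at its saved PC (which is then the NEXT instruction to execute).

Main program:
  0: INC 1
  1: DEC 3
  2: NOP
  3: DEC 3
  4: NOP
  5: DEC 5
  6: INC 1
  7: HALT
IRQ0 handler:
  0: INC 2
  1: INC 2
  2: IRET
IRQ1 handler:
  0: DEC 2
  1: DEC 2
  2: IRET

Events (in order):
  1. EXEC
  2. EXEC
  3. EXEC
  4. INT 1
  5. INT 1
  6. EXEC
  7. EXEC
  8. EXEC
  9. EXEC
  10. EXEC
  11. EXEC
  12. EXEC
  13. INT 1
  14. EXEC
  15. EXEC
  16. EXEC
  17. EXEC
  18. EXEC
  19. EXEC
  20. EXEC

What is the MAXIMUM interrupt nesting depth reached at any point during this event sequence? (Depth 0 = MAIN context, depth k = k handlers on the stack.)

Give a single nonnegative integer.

Answer: 2

Derivation:
Event 1 (EXEC): [MAIN] PC=0: INC 1 -> ACC=1 [depth=0]
Event 2 (EXEC): [MAIN] PC=1: DEC 3 -> ACC=-2 [depth=0]
Event 3 (EXEC): [MAIN] PC=2: NOP [depth=0]
Event 4 (INT 1): INT 1 arrives: push (MAIN, PC=3), enter IRQ1 at PC=0 (depth now 1) [depth=1]
Event 5 (INT 1): INT 1 arrives: push (IRQ1, PC=0), enter IRQ1 at PC=0 (depth now 2) [depth=2]
Event 6 (EXEC): [IRQ1] PC=0: DEC 2 -> ACC=-4 [depth=2]
Event 7 (EXEC): [IRQ1] PC=1: DEC 2 -> ACC=-6 [depth=2]
Event 8 (EXEC): [IRQ1] PC=2: IRET -> resume IRQ1 at PC=0 (depth now 1) [depth=1]
Event 9 (EXEC): [IRQ1] PC=0: DEC 2 -> ACC=-8 [depth=1]
Event 10 (EXEC): [IRQ1] PC=1: DEC 2 -> ACC=-10 [depth=1]
Event 11 (EXEC): [IRQ1] PC=2: IRET -> resume MAIN at PC=3 (depth now 0) [depth=0]
Event 12 (EXEC): [MAIN] PC=3: DEC 3 -> ACC=-13 [depth=0]
Event 13 (INT 1): INT 1 arrives: push (MAIN, PC=4), enter IRQ1 at PC=0 (depth now 1) [depth=1]
Event 14 (EXEC): [IRQ1] PC=0: DEC 2 -> ACC=-15 [depth=1]
Event 15 (EXEC): [IRQ1] PC=1: DEC 2 -> ACC=-17 [depth=1]
Event 16 (EXEC): [IRQ1] PC=2: IRET -> resume MAIN at PC=4 (depth now 0) [depth=0]
Event 17 (EXEC): [MAIN] PC=4: NOP [depth=0]
Event 18 (EXEC): [MAIN] PC=5: DEC 5 -> ACC=-22 [depth=0]
Event 19 (EXEC): [MAIN] PC=6: INC 1 -> ACC=-21 [depth=0]
Event 20 (EXEC): [MAIN] PC=7: HALT [depth=0]
Max depth observed: 2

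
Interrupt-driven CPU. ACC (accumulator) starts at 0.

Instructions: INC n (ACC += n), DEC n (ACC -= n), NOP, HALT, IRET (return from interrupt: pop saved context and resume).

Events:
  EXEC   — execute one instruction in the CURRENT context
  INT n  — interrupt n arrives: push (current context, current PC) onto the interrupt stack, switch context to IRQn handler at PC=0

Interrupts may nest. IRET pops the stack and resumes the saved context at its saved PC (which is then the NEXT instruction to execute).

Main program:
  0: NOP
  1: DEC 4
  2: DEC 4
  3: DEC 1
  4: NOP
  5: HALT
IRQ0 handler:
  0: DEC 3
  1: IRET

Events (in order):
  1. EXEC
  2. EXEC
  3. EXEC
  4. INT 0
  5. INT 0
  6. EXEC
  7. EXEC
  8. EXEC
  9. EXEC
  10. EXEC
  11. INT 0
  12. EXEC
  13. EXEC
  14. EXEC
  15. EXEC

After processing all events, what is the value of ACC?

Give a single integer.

Answer: -18

Derivation:
Event 1 (EXEC): [MAIN] PC=0: NOP
Event 2 (EXEC): [MAIN] PC=1: DEC 4 -> ACC=-4
Event 3 (EXEC): [MAIN] PC=2: DEC 4 -> ACC=-8
Event 4 (INT 0): INT 0 arrives: push (MAIN, PC=3), enter IRQ0 at PC=0 (depth now 1)
Event 5 (INT 0): INT 0 arrives: push (IRQ0, PC=0), enter IRQ0 at PC=0 (depth now 2)
Event 6 (EXEC): [IRQ0] PC=0: DEC 3 -> ACC=-11
Event 7 (EXEC): [IRQ0] PC=1: IRET -> resume IRQ0 at PC=0 (depth now 1)
Event 8 (EXEC): [IRQ0] PC=0: DEC 3 -> ACC=-14
Event 9 (EXEC): [IRQ0] PC=1: IRET -> resume MAIN at PC=3 (depth now 0)
Event 10 (EXEC): [MAIN] PC=3: DEC 1 -> ACC=-15
Event 11 (INT 0): INT 0 arrives: push (MAIN, PC=4), enter IRQ0 at PC=0 (depth now 1)
Event 12 (EXEC): [IRQ0] PC=0: DEC 3 -> ACC=-18
Event 13 (EXEC): [IRQ0] PC=1: IRET -> resume MAIN at PC=4 (depth now 0)
Event 14 (EXEC): [MAIN] PC=4: NOP
Event 15 (EXEC): [MAIN] PC=5: HALT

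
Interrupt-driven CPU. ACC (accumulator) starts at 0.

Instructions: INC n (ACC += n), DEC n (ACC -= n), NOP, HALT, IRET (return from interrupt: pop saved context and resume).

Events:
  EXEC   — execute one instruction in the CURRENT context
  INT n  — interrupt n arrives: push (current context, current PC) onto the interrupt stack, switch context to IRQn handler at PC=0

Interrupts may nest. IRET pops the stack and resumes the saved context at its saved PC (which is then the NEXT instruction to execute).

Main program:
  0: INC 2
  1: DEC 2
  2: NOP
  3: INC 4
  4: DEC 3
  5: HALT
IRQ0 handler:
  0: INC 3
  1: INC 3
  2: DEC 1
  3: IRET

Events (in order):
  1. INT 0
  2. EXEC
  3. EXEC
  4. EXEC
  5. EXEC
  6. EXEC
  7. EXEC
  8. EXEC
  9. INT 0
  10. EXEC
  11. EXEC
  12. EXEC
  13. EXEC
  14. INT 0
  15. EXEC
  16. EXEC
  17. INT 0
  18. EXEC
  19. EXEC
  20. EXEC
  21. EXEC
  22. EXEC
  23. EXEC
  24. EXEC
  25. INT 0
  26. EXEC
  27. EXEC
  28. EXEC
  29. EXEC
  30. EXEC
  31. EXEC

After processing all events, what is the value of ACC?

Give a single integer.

Answer: 26

Derivation:
Event 1 (INT 0): INT 0 arrives: push (MAIN, PC=0), enter IRQ0 at PC=0 (depth now 1)
Event 2 (EXEC): [IRQ0] PC=0: INC 3 -> ACC=3
Event 3 (EXEC): [IRQ0] PC=1: INC 3 -> ACC=6
Event 4 (EXEC): [IRQ0] PC=2: DEC 1 -> ACC=5
Event 5 (EXEC): [IRQ0] PC=3: IRET -> resume MAIN at PC=0 (depth now 0)
Event 6 (EXEC): [MAIN] PC=0: INC 2 -> ACC=7
Event 7 (EXEC): [MAIN] PC=1: DEC 2 -> ACC=5
Event 8 (EXEC): [MAIN] PC=2: NOP
Event 9 (INT 0): INT 0 arrives: push (MAIN, PC=3), enter IRQ0 at PC=0 (depth now 1)
Event 10 (EXEC): [IRQ0] PC=0: INC 3 -> ACC=8
Event 11 (EXEC): [IRQ0] PC=1: INC 3 -> ACC=11
Event 12 (EXEC): [IRQ0] PC=2: DEC 1 -> ACC=10
Event 13 (EXEC): [IRQ0] PC=3: IRET -> resume MAIN at PC=3 (depth now 0)
Event 14 (INT 0): INT 0 arrives: push (MAIN, PC=3), enter IRQ0 at PC=0 (depth now 1)
Event 15 (EXEC): [IRQ0] PC=0: INC 3 -> ACC=13
Event 16 (EXEC): [IRQ0] PC=1: INC 3 -> ACC=16
Event 17 (INT 0): INT 0 arrives: push (IRQ0, PC=2), enter IRQ0 at PC=0 (depth now 2)
Event 18 (EXEC): [IRQ0] PC=0: INC 3 -> ACC=19
Event 19 (EXEC): [IRQ0] PC=1: INC 3 -> ACC=22
Event 20 (EXEC): [IRQ0] PC=2: DEC 1 -> ACC=21
Event 21 (EXEC): [IRQ0] PC=3: IRET -> resume IRQ0 at PC=2 (depth now 1)
Event 22 (EXEC): [IRQ0] PC=2: DEC 1 -> ACC=20
Event 23 (EXEC): [IRQ0] PC=3: IRET -> resume MAIN at PC=3 (depth now 0)
Event 24 (EXEC): [MAIN] PC=3: INC 4 -> ACC=24
Event 25 (INT 0): INT 0 arrives: push (MAIN, PC=4), enter IRQ0 at PC=0 (depth now 1)
Event 26 (EXEC): [IRQ0] PC=0: INC 3 -> ACC=27
Event 27 (EXEC): [IRQ0] PC=1: INC 3 -> ACC=30
Event 28 (EXEC): [IRQ0] PC=2: DEC 1 -> ACC=29
Event 29 (EXEC): [IRQ0] PC=3: IRET -> resume MAIN at PC=4 (depth now 0)
Event 30 (EXEC): [MAIN] PC=4: DEC 3 -> ACC=26
Event 31 (EXEC): [MAIN] PC=5: HALT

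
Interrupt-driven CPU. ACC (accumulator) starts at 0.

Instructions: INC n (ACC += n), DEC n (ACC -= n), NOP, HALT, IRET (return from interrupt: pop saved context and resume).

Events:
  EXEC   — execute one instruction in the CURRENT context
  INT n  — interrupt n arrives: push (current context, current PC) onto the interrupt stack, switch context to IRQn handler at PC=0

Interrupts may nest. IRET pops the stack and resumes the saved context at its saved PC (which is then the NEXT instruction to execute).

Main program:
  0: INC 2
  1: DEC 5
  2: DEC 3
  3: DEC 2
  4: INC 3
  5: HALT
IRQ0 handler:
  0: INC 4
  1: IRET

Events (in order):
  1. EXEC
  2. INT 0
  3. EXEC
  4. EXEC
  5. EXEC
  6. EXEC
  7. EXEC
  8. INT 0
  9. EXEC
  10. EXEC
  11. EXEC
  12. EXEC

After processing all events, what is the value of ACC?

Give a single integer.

Event 1 (EXEC): [MAIN] PC=0: INC 2 -> ACC=2
Event 2 (INT 0): INT 0 arrives: push (MAIN, PC=1), enter IRQ0 at PC=0 (depth now 1)
Event 3 (EXEC): [IRQ0] PC=0: INC 4 -> ACC=6
Event 4 (EXEC): [IRQ0] PC=1: IRET -> resume MAIN at PC=1 (depth now 0)
Event 5 (EXEC): [MAIN] PC=1: DEC 5 -> ACC=1
Event 6 (EXEC): [MAIN] PC=2: DEC 3 -> ACC=-2
Event 7 (EXEC): [MAIN] PC=3: DEC 2 -> ACC=-4
Event 8 (INT 0): INT 0 arrives: push (MAIN, PC=4), enter IRQ0 at PC=0 (depth now 1)
Event 9 (EXEC): [IRQ0] PC=0: INC 4 -> ACC=0
Event 10 (EXEC): [IRQ0] PC=1: IRET -> resume MAIN at PC=4 (depth now 0)
Event 11 (EXEC): [MAIN] PC=4: INC 3 -> ACC=3
Event 12 (EXEC): [MAIN] PC=5: HALT

Answer: 3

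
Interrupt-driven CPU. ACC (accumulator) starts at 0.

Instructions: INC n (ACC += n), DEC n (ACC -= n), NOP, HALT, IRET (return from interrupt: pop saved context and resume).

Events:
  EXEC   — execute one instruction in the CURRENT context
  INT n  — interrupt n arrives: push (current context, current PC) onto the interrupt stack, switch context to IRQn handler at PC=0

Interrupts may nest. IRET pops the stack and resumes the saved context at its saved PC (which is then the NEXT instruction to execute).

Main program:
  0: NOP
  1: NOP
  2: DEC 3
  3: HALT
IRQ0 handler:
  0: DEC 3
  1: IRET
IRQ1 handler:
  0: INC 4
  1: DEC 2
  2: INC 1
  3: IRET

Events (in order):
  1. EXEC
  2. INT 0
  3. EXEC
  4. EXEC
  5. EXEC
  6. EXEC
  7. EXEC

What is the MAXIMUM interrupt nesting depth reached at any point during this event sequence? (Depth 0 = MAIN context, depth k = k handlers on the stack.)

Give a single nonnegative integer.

Answer: 1

Derivation:
Event 1 (EXEC): [MAIN] PC=0: NOP [depth=0]
Event 2 (INT 0): INT 0 arrives: push (MAIN, PC=1), enter IRQ0 at PC=0 (depth now 1) [depth=1]
Event 3 (EXEC): [IRQ0] PC=0: DEC 3 -> ACC=-3 [depth=1]
Event 4 (EXEC): [IRQ0] PC=1: IRET -> resume MAIN at PC=1 (depth now 0) [depth=0]
Event 5 (EXEC): [MAIN] PC=1: NOP [depth=0]
Event 6 (EXEC): [MAIN] PC=2: DEC 3 -> ACC=-6 [depth=0]
Event 7 (EXEC): [MAIN] PC=3: HALT [depth=0]
Max depth observed: 1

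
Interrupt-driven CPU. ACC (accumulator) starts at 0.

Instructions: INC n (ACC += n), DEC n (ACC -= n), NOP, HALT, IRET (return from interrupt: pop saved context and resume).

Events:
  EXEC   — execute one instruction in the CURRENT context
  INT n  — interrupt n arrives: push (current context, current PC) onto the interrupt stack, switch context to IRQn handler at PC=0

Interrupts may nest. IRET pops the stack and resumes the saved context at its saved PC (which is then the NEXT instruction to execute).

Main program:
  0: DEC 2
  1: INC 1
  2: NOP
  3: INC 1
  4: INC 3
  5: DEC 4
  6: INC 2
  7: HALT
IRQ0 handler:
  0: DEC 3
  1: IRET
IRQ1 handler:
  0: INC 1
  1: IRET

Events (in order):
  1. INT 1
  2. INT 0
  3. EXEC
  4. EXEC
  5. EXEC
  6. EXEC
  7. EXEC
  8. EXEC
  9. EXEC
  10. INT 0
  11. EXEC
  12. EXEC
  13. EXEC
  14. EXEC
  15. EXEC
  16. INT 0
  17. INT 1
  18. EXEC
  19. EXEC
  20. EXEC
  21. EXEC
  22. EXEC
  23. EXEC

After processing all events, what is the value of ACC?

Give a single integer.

Event 1 (INT 1): INT 1 arrives: push (MAIN, PC=0), enter IRQ1 at PC=0 (depth now 1)
Event 2 (INT 0): INT 0 arrives: push (IRQ1, PC=0), enter IRQ0 at PC=0 (depth now 2)
Event 3 (EXEC): [IRQ0] PC=0: DEC 3 -> ACC=-3
Event 4 (EXEC): [IRQ0] PC=1: IRET -> resume IRQ1 at PC=0 (depth now 1)
Event 5 (EXEC): [IRQ1] PC=0: INC 1 -> ACC=-2
Event 6 (EXEC): [IRQ1] PC=1: IRET -> resume MAIN at PC=0 (depth now 0)
Event 7 (EXEC): [MAIN] PC=0: DEC 2 -> ACC=-4
Event 8 (EXEC): [MAIN] PC=1: INC 1 -> ACC=-3
Event 9 (EXEC): [MAIN] PC=2: NOP
Event 10 (INT 0): INT 0 arrives: push (MAIN, PC=3), enter IRQ0 at PC=0 (depth now 1)
Event 11 (EXEC): [IRQ0] PC=0: DEC 3 -> ACC=-6
Event 12 (EXEC): [IRQ0] PC=1: IRET -> resume MAIN at PC=3 (depth now 0)
Event 13 (EXEC): [MAIN] PC=3: INC 1 -> ACC=-5
Event 14 (EXEC): [MAIN] PC=4: INC 3 -> ACC=-2
Event 15 (EXEC): [MAIN] PC=5: DEC 4 -> ACC=-6
Event 16 (INT 0): INT 0 arrives: push (MAIN, PC=6), enter IRQ0 at PC=0 (depth now 1)
Event 17 (INT 1): INT 1 arrives: push (IRQ0, PC=0), enter IRQ1 at PC=0 (depth now 2)
Event 18 (EXEC): [IRQ1] PC=0: INC 1 -> ACC=-5
Event 19 (EXEC): [IRQ1] PC=1: IRET -> resume IRQ0 at PC=0 (depth now 1)
Event 20 (EXEC): [IRQ0] PC=0: DEC 3 -> ACC=-8
Event 21 (EXEC): [IRQ0] PC=1: IRET -> resume MAIN at PC=6 (depth now 0)
Event 22 (EXEC): [MAIN] PC=6: INC 2 -> ACC=-6
Event 23 (EXEC): [MAIN] PC=7: HALT

Answer: -6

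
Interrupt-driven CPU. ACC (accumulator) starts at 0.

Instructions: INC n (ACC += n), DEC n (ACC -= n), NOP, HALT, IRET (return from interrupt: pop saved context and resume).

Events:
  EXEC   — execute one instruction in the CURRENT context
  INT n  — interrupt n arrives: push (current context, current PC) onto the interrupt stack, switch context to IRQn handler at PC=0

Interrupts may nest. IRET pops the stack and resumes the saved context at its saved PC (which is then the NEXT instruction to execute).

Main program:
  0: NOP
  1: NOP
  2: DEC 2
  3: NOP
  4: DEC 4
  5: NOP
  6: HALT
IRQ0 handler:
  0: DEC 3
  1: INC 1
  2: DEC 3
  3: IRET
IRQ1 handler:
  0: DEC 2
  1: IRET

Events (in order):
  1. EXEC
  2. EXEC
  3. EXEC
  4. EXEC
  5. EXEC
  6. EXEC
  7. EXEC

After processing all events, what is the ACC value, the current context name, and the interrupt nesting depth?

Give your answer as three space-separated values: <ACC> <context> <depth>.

Event 1 (EXEC): [MAIN] PC=0: NOP
Event 2 (EXEC): [MAIN] PC=1: NOP
Event 3 (EXEC): [MAIN] PC=2: DEC 2 -> ACC=-2
Event 4 (EXEC): [MAIN] PC=3: NOP
Event 5 (EXEC): [MAIN] PC=4: DEC 4 -> ACC=-6
Event 6 (EXEC): [MAIN] PC=5: NOP
Event 7 (EXEC): [MAIN] PC=6: HALT

Answer: -6 MAIN 0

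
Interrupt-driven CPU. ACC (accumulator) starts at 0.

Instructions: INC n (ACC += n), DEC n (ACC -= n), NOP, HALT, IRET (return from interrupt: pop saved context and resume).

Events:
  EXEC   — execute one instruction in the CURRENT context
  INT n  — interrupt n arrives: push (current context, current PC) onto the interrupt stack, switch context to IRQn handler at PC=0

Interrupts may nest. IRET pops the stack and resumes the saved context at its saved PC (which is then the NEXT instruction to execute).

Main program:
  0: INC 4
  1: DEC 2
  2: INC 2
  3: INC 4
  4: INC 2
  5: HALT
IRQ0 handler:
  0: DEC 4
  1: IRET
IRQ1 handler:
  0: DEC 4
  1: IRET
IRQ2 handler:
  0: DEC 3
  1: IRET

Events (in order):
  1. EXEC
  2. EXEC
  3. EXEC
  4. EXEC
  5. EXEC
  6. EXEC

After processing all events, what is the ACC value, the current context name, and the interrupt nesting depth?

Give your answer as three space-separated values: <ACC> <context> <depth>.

Event 1 (EXEC): [MAIN] PC=0: INC 4 -> ACC=4
Event 2 (EXEC): [MAIN] PC=1: DEC 2 -> ACC=2
Event 3 (EXEC): [MAIN] PC=2: INC 2 -> ACC=4
Event 4 (EXEC): [MAIN] PC=3: INC 4 -> ACC=8
Event 5 (EXEC): [MAIN] PC=4: INC 2 -> ACC=10
Event 6 (EXEC): [MAIN] PC=5: HALT

Answer: 10 MAIN 0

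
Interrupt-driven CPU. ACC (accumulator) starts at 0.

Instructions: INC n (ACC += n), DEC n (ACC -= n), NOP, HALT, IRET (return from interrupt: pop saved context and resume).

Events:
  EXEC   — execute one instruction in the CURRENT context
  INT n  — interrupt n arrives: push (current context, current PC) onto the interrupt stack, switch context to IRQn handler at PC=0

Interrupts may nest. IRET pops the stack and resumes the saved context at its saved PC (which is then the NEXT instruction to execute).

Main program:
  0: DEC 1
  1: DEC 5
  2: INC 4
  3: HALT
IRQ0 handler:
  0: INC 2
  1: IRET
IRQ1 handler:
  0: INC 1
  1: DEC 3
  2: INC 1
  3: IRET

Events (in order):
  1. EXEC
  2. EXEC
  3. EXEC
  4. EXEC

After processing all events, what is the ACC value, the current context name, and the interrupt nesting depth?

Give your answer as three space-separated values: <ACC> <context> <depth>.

Answer: -2 MAIN 0

Derivation:
Event 1 (EXEC): [MAIN] PC=0: DEC 1 -> ACC=-1
Event 2 (EXEC): [MAIN] PC=1: DEC 5 -> ACC=-6
Event 3 (EXEC): [MAIN] PC=2: INC 4 -> ACC=-2
Event 4 (EXEC): [MAIN] PC=3: HALT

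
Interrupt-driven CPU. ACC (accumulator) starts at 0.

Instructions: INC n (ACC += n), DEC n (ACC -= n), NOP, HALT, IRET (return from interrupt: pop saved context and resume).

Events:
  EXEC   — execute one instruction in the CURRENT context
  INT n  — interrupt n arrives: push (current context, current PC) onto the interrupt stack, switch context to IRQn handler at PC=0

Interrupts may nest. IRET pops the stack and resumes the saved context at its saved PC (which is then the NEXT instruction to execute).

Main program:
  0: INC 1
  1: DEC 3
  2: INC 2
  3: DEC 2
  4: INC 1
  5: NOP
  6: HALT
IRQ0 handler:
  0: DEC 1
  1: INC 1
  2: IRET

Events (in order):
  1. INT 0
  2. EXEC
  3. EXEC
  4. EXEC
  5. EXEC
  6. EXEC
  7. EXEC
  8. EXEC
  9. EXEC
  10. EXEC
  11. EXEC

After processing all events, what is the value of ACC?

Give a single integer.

Answer: -1

Derivation:
Event 1 (INT 0): INT 0 arrives: push (MAIN, PC=0), enter IRQ0 at PC=0 (depth now 1)
Event 2 (EXEC): [IRQ0] PC=0: DEC 1 -> ACC=-1
Event 3 (EXEC): [IRQ0] PC=1: INC 1 -> ACC=0
Event 4 (EXEC): [IRQ0] PC=2: IRET -> resume MAIN at PC=0 (depth now 0)
Event 5 (EXEC): [MAIN] PC=0: INC 1 -> ACC=1
Event 6 (EXEC): [MAIN] PC=1: DEC 3 -> ACC=-2
Event 7 (EXEC): [MAIN] PC=2: INC 2 -> ACC=0
Event 8 (EXEC): [MAIN] PC=3: DEC 2 -> ACC=-2
Event 9 (EXEC): [MAIN] PC=4: INC 1 -> ACC=-1
Event 10 (EXEC): [MAIN] PC=5: NOP
Event 11 (EXEC): [MAIN] PC=6: HALT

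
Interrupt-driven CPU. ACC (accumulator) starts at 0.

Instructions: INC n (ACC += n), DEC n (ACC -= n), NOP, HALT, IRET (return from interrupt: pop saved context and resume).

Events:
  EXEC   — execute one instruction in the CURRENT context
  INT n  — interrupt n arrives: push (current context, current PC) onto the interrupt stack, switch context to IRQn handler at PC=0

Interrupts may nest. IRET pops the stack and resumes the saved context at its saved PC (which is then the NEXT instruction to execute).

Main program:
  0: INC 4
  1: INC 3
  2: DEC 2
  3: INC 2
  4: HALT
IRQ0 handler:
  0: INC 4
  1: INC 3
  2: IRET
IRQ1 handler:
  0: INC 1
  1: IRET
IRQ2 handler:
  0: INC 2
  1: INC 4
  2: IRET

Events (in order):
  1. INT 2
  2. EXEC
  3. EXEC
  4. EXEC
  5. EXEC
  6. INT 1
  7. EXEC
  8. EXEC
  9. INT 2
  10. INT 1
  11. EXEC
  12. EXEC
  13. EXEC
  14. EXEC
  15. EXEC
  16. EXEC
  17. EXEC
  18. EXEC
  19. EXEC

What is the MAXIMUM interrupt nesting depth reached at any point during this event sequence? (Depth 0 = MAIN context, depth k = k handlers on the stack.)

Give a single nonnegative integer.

Answer: 2

Derivation:
Event 1 (INT 2): INT 2 arrives: push (MAIN, PC=0), enter IRQ2 at PC=0 (depth now 1) [depth=1]
Event 2 (EXEC): [IRQ2] PC=0: INC 2 -> ACC=2 [depth=1]
Event 3 (EXEC): [IRQ2] PC=1: INC 4 -> ACC=6 [depth=1]
Event 4 (EXEC): [IRQ2] PC=2: IRET -> resume MAIN at PC=0 (depth now 0) [depth=0]
Event 5 (EXEC): [MAIN] PC=0: INC 4 -> ACC=10 [depth=0]
Event 6 (INT 1): INT 1 arrives: push (MAIN, PC=1), enter IRQ1 at PC=0 (depth now 1) [depth=1]
Event 7 (EXEC): [IRQ1] PC=0: INC 1 -> ACC=11 [depth=1]
Event 8 (EXEC): [IRQ1] PC=1: IRET -> resume MAIN at PC=1 (depth now 0) [depth=0]
Event 9 (INT 2): INT 2 arrives: push (MAIN, PC=1), enter IRQ2 at PC=0 (depth now 1) [depth=1]
Event 10 (INT 1): INT 1 arrives: push (IRQ2, PC=0), enter IRQ1 at PC=0 (depth now 2) [depth=2]
Event 11 (EXEC): [IRQ1] PC=0: INC 1 -> ACC=12 [depth=2]
Event 12 (EXEC): [IRQ1] PC=1: IRET -> resume IRQ2 at PC=0 (depth now 1) [depth=1]
Event 13 (EXEC): [IRQ2] PC=0: INC 2 -> ACC=14 [depth=1]
Event 14 (EXEC): [IRQ2] PC=1: INC 4 -> ACC=18 [depth=1]
Event 15 (EXEC): [IRQ2] PC=2: IRET -> resume MAIN at PC=1 (depth now 0) [depth=0]
Event 16 (EXEC): [MAIN] PC=1: INC 3 -> ACC=21 [depth=0]
Event 17 (EXEC): [MAIN] PC=2: DEC 2 -> ACC=19 [depth=0]
Event 18 (EXEC): [MAIN] PC=3: INC 2 -> ACC=21 [depth=0]
Event 19 (EXEC): [MAIN] PC=4: HALT [depth=0]
Max depth observed: 2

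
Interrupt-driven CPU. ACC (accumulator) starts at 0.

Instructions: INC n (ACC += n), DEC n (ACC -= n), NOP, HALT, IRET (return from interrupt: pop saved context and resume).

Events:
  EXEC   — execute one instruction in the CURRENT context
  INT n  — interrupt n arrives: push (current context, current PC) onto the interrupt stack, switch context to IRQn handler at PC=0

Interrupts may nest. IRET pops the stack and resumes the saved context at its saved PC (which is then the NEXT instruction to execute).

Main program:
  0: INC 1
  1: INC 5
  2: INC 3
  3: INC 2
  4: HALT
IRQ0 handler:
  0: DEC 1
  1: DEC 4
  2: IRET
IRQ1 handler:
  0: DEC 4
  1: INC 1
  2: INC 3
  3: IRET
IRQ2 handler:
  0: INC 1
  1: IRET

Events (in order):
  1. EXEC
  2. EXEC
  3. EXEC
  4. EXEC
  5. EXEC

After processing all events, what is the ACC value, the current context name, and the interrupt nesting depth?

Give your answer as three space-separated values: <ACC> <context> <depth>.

Answer: 11 MAIN 0

Derivation:
Event 1 (EXEC): [MAIN] PC=0: INC 1 -> ACC=1
Event 2 (EXEC): [MAIN] PC=1: INC 5 -> ACC=6
Event 3 (EXEC): [MAIN] PC=2: INC 3 -> ACC=9
Event 4 (EXEC): [MAIN] PC=3: INC 2 -> ACC=11
Event 5 (EXEC): [MAIN] PC=4: HALT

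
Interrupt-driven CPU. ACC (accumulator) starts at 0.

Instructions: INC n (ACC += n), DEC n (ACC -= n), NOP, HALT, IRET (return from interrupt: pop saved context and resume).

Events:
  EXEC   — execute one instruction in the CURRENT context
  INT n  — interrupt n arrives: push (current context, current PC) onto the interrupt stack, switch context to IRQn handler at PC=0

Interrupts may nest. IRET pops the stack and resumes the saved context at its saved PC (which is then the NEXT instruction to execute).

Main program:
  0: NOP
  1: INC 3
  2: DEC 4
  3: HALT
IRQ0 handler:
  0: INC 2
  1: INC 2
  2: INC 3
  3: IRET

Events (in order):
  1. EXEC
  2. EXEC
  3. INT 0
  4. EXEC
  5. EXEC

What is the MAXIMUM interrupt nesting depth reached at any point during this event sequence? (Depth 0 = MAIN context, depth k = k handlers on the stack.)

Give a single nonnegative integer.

Answer: 1

Derivation:
Event 1 (EXEC): [MAIN] PC=0: NOP [depth=0]
Event 2 (EXEC): [MAIN] PC=1: INC 3 -> ACC=3 [depth=0]
Event 3 (INT 0): INT 0 arrives: push (MAIN, PC=2), enter IRQ0 at PC=0 (depth now 1) [depth=1]
Event 4 (EXEC): [IRQ0] PC=0: INC 2 -> ACC=5 [depth=1]
Event 5 (EXEC): [IRQ0] PC=1: INC 2 -> ACC=7 [depth=1]
Max depth observed: 1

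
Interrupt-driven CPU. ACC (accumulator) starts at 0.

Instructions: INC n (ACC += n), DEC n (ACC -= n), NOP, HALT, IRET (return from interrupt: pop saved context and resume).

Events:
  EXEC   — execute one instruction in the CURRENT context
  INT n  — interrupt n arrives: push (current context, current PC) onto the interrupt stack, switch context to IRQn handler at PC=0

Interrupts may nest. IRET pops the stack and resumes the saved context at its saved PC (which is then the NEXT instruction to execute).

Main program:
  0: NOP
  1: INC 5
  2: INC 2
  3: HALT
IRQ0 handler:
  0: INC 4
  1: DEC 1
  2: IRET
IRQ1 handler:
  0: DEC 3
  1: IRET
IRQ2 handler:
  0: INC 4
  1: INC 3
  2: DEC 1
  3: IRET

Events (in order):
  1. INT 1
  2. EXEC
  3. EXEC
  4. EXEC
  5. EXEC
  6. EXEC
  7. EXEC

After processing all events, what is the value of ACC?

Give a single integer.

Event 1 (INT 1): INT 1 arrives: push (MAIN, PC=0), enter IRQ1 at PC=0 (depth now 1)
Event 2 (EXEC): [IRQ1] PC=0: DEC 3 -> ACC=-3
Event 3 (EXEC): [IRQ1] PC=1: IRET -> resume MAIN at PC=0 (depth now 0)
Event 4 (EXEC): [MAIN] PC=0: NOP
Event 5 (EXEC): [MAIN] PC=1: INC 5 -> ACC=2
Event 6 (EXEC): [MAIN] PC=2: INC 2 -> ACC=4
Event 7 (EXEC): [MAIN] PC=3: HALT

Answer: 4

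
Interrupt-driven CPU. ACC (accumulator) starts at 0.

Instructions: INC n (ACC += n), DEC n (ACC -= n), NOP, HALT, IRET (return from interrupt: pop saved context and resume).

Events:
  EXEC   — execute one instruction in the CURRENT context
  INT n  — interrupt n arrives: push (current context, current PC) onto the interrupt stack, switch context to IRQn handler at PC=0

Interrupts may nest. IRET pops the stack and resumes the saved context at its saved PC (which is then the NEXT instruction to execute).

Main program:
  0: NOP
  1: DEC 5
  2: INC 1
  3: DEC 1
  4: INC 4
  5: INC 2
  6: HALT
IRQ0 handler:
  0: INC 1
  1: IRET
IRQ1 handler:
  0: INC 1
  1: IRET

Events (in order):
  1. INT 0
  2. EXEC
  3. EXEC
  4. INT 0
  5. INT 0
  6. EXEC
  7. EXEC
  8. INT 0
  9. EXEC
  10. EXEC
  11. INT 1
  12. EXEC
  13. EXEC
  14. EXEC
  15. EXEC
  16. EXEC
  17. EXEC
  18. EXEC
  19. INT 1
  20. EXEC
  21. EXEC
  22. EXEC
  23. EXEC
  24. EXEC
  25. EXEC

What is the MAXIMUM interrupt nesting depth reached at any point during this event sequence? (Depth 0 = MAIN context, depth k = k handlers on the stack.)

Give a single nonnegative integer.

Answer: 2

Derivation:
Event 1 (INT 0): INT 0 arrives: push (MAIN, PC=0), enter IRQ0 at PC=0 (depth now 1) [depth=1]
Event 2 (EXEC): [IRQ0] PC=0: INC 1 -> ACC=1 [depth=1]
Event 3 (EXEC): [IRQ0] PC=1: IRET -> resume MAIN at PC=0 (depth now 0) [depth=0]
Event 4 (INT 0): INT 0 arrives: push (MAIN, PC=0), enter IRQ0 at PC=0 (depth now 1) [depth=1]
Event 5 (INT 0): INT 0 arrives: push (IRQ0, PC=0), enter IRQ0 at PC=0 (depth now 2) [depth=2]
Event 6 (EXEC): [IRQ0] PC=0: INC 1 -> ACC=2 [depth=2]
Event 7 (EXEC): [IRQ0] PC=1: IRET -> resume IRQ0 at PC=0 (depth now 1) [depth=1]
Event 8 (INT 0): INT 0 arrives: push (IRQ0, PC=0), enter IRQ0 at PC=0 (depth now 2) [depth=2]
Event 9 (EXEC): [IRQ0] PC=0: INC 1 -> ACC=3 [depth=2]
Event 10 (EXEC): [IRQ0] PC=1: IRET -> resume IRQ0 at PC=0 (depth now 1) [depth=1]
Event 11 (INT 1): INT 1 arrives: push (IRQ0, PC=0), enter IRQ1 at PC=0 (depth now 2) [depth=2]
Event 12 (EXEC): [IRQ1] PC=0: INC 1 -> ACC=4 [depth=2]
Event 13 (EXEC): [IRQ1] PC=1: IRET -> resume IRQ0 at PC=0 (depth now 1) [depth=1]
Event 14 (EXEC): [IRQ0] PC=0: INC 1 -> ACC=5 [depth=1]
Event 15 (EXEC): [IRQ0] PC=1: IRET -> resume MAIN at PC=0 (depth now 0) [depth=0]
Event 16 (EXEC): [MAIN] PC=0: NOP [depth=0]
Event 17 (EXEC): [MAIN] PC=1: DEC 5 -> ACC=0 [depth=0]
Event 18 (EXEC): [MAIN] PC=2: INC 1 -> ACC=1 [depth=0]
Event 19 (INT 1): INT 1 arrives: push (MAIN, PC=3), enter IRQ1 at PC=0 (depth now 1) [depth=1]
Event 20 (EXEC): [IRQ1] PC=0: INC 1 -> ACC=2 [depth=1]
Event 21 (EXEC): [IRQ1] PC=1: IRET -> resume MAIN at PC=3 (depth now 0) [depth=0]
Event 22 (EXEC): [MAIN] PC=3: DEC 1 -> ACC=1 [depth=0]
Event 23 (EXEC): [MAIN] PC=4: INC 4 -> ACC=5 [depth=0]
Event 24 (EXEC): [MAIN] PC=5: INC 2 -> ACC=7 [depth=0]
Event 25 (EXEC): [MAIN] PC=6: HALT [depth=0]
Max depth observed: 2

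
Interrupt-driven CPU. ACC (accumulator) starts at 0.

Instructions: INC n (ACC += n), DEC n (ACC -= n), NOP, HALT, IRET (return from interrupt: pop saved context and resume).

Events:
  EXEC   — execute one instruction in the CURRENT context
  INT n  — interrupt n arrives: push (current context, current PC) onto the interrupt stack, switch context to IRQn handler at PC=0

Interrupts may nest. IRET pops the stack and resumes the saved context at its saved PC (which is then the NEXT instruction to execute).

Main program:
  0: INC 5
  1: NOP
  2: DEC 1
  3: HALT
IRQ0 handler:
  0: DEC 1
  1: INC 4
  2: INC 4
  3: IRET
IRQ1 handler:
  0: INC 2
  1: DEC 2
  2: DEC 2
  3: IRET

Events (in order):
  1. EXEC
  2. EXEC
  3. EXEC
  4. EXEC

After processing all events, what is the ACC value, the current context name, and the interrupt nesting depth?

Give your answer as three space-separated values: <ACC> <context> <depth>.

Event 1 (EXEC): [MAIN] PC=0: INC 5 -> ACC=5
Event 2 (EXEC): [MAIN] PC=1: NOP
Event 3 (EXEC): [MAIN] PC=2: DEC 1 -> ACC=4
Event 4 (EXEC): [MAIN] PC=3: HALT

Answer: 4 MAIN 0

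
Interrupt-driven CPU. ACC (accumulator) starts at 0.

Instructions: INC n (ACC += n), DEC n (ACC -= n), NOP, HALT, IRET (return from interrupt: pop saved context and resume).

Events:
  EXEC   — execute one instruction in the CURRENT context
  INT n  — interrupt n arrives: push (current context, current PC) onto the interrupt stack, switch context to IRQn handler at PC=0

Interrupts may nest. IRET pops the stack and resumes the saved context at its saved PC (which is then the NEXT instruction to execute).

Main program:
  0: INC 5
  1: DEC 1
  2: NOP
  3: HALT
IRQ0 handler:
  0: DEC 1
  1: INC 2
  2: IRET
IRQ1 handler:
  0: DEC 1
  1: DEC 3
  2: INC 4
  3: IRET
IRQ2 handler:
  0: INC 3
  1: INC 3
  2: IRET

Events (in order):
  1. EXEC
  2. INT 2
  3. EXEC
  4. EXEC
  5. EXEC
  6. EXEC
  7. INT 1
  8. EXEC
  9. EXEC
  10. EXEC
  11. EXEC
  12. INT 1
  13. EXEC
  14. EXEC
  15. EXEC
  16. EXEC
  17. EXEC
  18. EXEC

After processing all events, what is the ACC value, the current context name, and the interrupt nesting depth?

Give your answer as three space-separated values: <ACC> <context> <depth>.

Answer: 10 MAIN 0

Derivation:
Event 1 (EXEC): [MAIN] PC=0: INC 5 -> ACC=5
Event 2 (INT 2): INT 2 arrives: push (MAIN, PC=1), enter IRQ2 at PC=0 (depth now 1)
Event 3 (EXEC): [IRQ2] PC=0: INC 3 -> ACC=8
Event 4 (EXEC): [IRQ2] PC=1: INC 3 -> ACC=11
Event 5 (EXEC): [IRQ2] PC=2: IRET -> resume MAIN at PC=1 (depth now 0)
Event 6 (EXEC): [MAIN] PC=1: DEC 1 -> ACC=10
Event 7 (INT 1): INT 1 arrives: push (MAIN, PC=2), enter IRQ1 at PC=0 (depth now 1)
Event 8 (EXEC): [IRQ1] PC=0: DEC 1 -> ACC=9
Event 9 (EXEC): [IRQ1] PC=1: DEC 3 -> ACC=6
Event 10 (EXEC): [IRQ1] PC=2: INC 4 -> ACC=10
Event 11 (EXEC): [IRQ1] PC=3: IRET -> resume MAIN at PC=2 (depth now 0)
Event 12 (INT 1): INT 1 arrives: push (MAIN, PC=2), enter IRQ1 at PC=0 (depth now 1)
Event 13 (EXEC): [IRQ1] PC=0: DEC 1 -> ACC=9
Event 14 (EXEC): [IRQ1] PC=1: DEC 3 -> ACC=6
Event 15 (EXEC): [IRQ1] PC=2: INC 4 -> ACC=10
Event 16 (EXEC): [IRQ1] PC=3: IRET -> resume MAIN at PC=2 (depth now 0)
Event 17 (EXEC): [MAIN] PC=2: NOP
Event 18 (EXEC): [MAIN] PC=3: HALT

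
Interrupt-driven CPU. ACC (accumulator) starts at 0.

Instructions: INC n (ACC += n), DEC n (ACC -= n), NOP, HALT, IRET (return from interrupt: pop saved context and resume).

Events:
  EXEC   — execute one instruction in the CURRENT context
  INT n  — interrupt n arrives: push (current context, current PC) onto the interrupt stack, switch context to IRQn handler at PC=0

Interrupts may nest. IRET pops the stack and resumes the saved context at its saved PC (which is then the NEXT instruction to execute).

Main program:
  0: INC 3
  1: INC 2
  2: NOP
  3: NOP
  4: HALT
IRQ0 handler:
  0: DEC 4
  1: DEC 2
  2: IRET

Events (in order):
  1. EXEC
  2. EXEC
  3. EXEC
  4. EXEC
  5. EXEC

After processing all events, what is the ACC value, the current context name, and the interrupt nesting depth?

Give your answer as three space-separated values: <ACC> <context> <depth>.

Event 1 (EXEC): [MAIN] PC=0: INC 3 -> ACC=3
Event 2 (EXEC): [MAIN] PC=1: INC 2 -> ACC=5
Event 3 (EXEC): [MAIN] PC=2: NOP
Event 4 (EXEC): [MAIN] PC=3: NOP
Event 5 (EXEC): [MAIN] PC=4: HALT

Answer: 5 MAIN 0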